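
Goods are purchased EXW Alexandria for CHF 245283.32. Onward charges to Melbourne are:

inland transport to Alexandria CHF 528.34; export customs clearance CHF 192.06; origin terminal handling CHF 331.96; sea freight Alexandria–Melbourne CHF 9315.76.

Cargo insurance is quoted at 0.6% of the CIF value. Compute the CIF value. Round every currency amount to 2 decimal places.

CIF value: CHF 257194.61

Let C be the CIF value. C = EXW price + pre-shipment costs + freight + 0.6% × C
C − 0.6% × C = 245283.32 + 528.34 + 192.06 + 331.96 + 9315.76
0.994 × C = 255651.44
C = 255651.44 / 0.994 = 257194.61
Insurance premium = 0.6% × 257194.61 = 1543.17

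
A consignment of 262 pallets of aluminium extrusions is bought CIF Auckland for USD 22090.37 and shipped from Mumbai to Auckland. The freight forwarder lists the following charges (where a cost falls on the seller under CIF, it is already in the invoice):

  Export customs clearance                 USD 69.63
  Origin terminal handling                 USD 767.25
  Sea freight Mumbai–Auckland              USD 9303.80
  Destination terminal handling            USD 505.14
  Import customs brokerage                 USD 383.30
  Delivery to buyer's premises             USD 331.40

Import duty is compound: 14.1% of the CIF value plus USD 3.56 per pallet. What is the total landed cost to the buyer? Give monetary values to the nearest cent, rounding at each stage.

Total landed cost: USD 27357.67

CIF: the seller pays costs through ocean freight and marine insurance to the destination port.
Already in the invoice (seller's account under CIF): export clearance, origin terminal, freight — exclude.
The CIF price already equals the CIF value: 22090.37
Ad valorem component: 22090.37 × 14.1% = 3114.74
Specific component: 262 × 3.56 = 932.72
Import duty = 3114.74 + 932.72 = 4047.46
Buyer bears: destination terminal 505.14 + brokerage 383.30 + delivery 331.40 + duty 4047.46 = 5267.30
Landed cost = invoice 22090.37 + 5267.30 = 27357.67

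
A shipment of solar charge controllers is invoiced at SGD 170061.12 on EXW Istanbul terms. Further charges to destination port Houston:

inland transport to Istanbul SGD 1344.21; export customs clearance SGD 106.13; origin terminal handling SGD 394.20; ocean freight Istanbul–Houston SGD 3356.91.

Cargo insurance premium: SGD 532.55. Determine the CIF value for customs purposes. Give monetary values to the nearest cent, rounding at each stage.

CIF = EXW price + pre-shipment costs + freight + insurance
CIF = 170061.12 + 1344.21 + 106.13 + 394.20 + 3356.91 + 532.55 = 175795.12

CIF value: SGD 175795.12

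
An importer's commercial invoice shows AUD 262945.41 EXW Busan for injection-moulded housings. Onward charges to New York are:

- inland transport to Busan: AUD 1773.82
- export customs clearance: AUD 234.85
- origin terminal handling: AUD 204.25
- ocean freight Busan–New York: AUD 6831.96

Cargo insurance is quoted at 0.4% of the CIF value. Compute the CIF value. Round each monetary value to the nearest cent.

Let C be the CIF value. C = EXW price + pre-shipment costs + freight + 0.4% × C
C − 0.4% × C = 262945.41 + 1773.82 + 234.85 + 204.25 + 6831.96
0.996 × C = 271990.29
C = 271990.29 / 0.996 = 273082.62
Insurance premium = 0.4% × 273082.62 = 1092.33

CIF value: AUD 273082.62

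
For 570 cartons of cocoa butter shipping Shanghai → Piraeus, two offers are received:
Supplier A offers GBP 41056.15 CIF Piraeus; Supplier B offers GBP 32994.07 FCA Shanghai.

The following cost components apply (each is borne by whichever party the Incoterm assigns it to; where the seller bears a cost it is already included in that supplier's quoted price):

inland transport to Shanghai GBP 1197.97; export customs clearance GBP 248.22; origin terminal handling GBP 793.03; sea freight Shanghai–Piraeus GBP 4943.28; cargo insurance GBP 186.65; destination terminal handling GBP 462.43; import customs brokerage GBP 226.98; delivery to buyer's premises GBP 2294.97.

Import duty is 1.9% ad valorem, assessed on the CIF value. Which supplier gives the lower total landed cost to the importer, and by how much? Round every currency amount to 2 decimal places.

Supplier A (CIF):
The CIF price already equals the CIF value: 41056.15
Import duty = 41056.15 × 1.9% = 780.07
Buyer bears (A): 462.43 + 226.98 + 2294.97 = 2984.38
Landed cost (A) = invoice 41056.15 + 2984.38 + duty 780.07 = 44820.60
Supplier B (FCA):
CIF value = FCA price + origin terminal + freight + insurance = 32994.07 + 793.03 + 4943.28 + 186.65 = 38917.03
Import duty = 38917.03 × 1.9% = 739.42
Buyer bears (B): 793.03 + 4943.28 + 186.65 + 462.43 + 226.98 + 2294.97 = 8907.34
Landed cost (B) = invoice 32994.07 + 8907.34 + duty 739.42 = 42640.83
Difference = |44820.60 − 42640.83| = 2179.77

Supplier B is cheaper by GBP 2179.77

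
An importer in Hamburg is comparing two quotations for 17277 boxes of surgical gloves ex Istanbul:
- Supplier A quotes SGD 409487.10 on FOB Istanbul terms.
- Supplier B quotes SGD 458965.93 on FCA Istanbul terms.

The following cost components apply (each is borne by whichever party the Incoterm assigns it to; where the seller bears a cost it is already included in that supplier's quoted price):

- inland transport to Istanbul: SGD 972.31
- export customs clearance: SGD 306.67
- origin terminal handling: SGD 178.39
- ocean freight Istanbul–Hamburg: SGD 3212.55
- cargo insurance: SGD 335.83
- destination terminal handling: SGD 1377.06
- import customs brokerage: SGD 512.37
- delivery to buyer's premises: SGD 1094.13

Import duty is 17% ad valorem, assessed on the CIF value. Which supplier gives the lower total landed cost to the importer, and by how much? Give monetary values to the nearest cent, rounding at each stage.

Supplier A is cheaper by SGD 58098.95

Supplier A (FOB):
CIF value = FOB price + freight + insurance = 409487.10 + 3212.55 + 335.83 = 413035.48
Import duty = 413035.48 × 17% = 70216.03
Buyer bears (A): 3212.55 + 335.83 + 1377.06 + 512.37 + 1094.13 = 6531.94
Landed cost (A) = invoice 409487.10 + 6531.94 + duty 70216.03 = 486235.07
Supplier B (FCA):
CIF value = FCA price + origin terminal + freight + insurance = 458965.93 + 178.39 + 3212.55 + 335.83 = 462692.70
Import duty = 462692.70 × 17% = 78657.76
Buyer bears (B): 178.39 + 3212.55 + 335.83 + 1377.06 + 512.37 + 1094.13 = 6710.33
Landed cost (B) = invoice 458965.93 + 6710.33 + duty 78657.76 = 544334.02
Difference = |486235.07 − 544334.02| = 58098.95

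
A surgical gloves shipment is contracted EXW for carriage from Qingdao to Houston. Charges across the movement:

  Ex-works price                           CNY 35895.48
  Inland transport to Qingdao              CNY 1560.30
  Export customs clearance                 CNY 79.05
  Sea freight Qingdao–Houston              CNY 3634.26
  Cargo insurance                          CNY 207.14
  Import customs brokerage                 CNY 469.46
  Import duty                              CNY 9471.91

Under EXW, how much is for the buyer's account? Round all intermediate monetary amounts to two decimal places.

Buyer's account: CNY 15422.12

EXW: the seller makes goods available at their premises; the buyer bears all onward costs.
Seller's account: goods 35895.48 = 35895.48
Buyer's account: inland to port 1560.30 + export clearance 79.05 + freight 3634.26 + insurance 207.14 + brokerage 469.46 + duty 9471.91 = 15422.12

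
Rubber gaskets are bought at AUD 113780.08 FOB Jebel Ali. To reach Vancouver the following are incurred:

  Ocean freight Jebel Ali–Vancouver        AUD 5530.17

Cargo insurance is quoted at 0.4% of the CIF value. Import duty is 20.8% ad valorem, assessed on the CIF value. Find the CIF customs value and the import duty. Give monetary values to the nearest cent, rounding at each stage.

Let C be the CIF value. C = FOB price + freight + 0.4% × C
C − 0.4% × C = 113780.08 + 5530.17
0.996 × C = 119310.25
C = 119310.25 / 0.996 = 119789.41
Insurance premium = 0.4% × 119789.41 = 479.16
Import duty = 119789.41 × 20.8% = 24916.20

CIF value: AUD 119789.41; import duty: AUD 24916.20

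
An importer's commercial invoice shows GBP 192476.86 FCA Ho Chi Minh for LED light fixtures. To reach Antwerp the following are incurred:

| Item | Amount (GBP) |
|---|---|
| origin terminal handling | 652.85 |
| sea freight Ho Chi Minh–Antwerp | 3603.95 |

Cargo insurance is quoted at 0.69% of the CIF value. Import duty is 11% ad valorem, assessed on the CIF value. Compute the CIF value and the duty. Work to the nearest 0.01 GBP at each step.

CIF value: GBP 198100.55; import duty: GBP 21791.06

Let C be the CIF value. C = FCA price + pre-shipment costs + freight + 0.69% × C
C − 0.69% × C = 192476.86 + 652.85 + 3603.95
0.9931 × C = 196733.66
C = 196733.66 / 0.9931 = 198100.55
Insurance premium = 0.69% × 198100.55 = 1366.89
Import duty = 198100.55 × 11% = 21791.06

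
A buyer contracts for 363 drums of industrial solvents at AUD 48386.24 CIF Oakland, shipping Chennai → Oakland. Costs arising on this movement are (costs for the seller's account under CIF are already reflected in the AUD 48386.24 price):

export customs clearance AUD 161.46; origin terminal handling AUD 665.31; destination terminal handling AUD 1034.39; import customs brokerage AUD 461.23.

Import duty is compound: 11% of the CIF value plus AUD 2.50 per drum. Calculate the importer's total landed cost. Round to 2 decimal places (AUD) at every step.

Total landed cost: AUD 56111.85

CIF: the seller pays costs through ocean freight and marine insurance to the destination port.
Already in the invoice (seller's account under CIF): export clearance, origin terminal — exclude.
The CIF price already equals the CIF value: 48386.24
Ad valorem component: 48386.24 × 11% = 5322.49
Specific component: 363 × 2.50 = 907.50
Import duty = 5322.49 + 907.50 = 6229.99
Buyer bears: destination terminal 1034.39 + brokerage 461.23 + duty 6229.99 = 7725.61
Landed cost = invoice 48386.24 + 7725.61 = 56111.85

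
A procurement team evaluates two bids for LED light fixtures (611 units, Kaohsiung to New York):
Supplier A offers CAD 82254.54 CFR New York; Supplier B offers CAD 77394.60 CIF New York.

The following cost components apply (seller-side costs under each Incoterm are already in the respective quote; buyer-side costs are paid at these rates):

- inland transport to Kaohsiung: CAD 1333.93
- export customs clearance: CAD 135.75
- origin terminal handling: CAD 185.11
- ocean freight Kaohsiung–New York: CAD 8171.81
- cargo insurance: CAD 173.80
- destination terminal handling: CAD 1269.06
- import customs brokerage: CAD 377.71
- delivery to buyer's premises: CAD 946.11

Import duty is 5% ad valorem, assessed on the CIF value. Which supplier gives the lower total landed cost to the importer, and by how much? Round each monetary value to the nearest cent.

Supplier B is cheaper by CAD 5285.43

Supplier A (CFR):
CIF value = CFR price + insurance = 82254.54 + 173.80 = 82428.34
Import duty = 82428.34 × 5% = 4121.42
Buyer bears (A): 173.80 + 1269.06 + 377.71 + 946.11 = 2766.68
Landed cost (A) = invoice 82254.54 + 2766.68 + duty 4121.42 = 89142.64
Supplier B (CIF):
The CIF price already equals the CIF value: 77394.60
Import duty = 77394.60 × 5% = 3869.73
Buyer bears (B): 1269.06 + 377.71 + 946.11 = 2592.88
Landed cost (B) = invoice 77394.60 + 2592.88 + duty 3869.73 = 83857.21
Difference = |89142.64 − 83857.21| = 5285.43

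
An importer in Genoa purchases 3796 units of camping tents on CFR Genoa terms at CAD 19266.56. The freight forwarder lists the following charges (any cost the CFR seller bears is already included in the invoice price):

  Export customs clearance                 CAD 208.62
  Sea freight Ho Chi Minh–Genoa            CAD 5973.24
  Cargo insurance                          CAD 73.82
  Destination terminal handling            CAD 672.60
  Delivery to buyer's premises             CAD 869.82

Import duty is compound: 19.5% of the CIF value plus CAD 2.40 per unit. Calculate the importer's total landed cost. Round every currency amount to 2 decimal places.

CFR: the seller pays costs through ocean freight to the destination port, but not insurance.
Already in the invoice (seller's account under CFR): export clearance, freight — exclude.
CIF value = CFR price + insurance = 19266.56 + 73.82 = 19340.38
Ad valorem component: 19340.38 × 19.5% = 3771.37
Specific component: 3796 × 2.40 = 9110.40
Import duty = 3771.37 + 9110.40 = 12881.77
Buyer bears: insurance 73.82 + destination terminal 672.60 + delivery 869.82 + duty 12881.77 = 14498.01
Landed cost = invoice 19266.56 + 14498.01 = 33764.57

Total landed cost: CAD 33764.57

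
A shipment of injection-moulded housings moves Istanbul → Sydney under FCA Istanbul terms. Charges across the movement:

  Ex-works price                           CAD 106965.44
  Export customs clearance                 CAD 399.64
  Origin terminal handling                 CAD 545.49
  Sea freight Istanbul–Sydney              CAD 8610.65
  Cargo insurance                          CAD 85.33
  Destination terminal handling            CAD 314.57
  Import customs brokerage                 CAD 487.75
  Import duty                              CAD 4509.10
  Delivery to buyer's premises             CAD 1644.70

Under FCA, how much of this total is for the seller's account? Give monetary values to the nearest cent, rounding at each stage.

FCA: the seller delivers export-cleared goods to the carrier; the buyer bears costs from that point.
Seller's account: goods 106965.44 + export clearance 399.64 = 107365.08
Buyer's account: origin terminal 545.49 + freight 8610.65 + insurance 85.33 + destination terminal 314.57 + brokerage 487.75 + duty 4509.10 + delivery 1644.70 = 16197.59

Seller's account: CAD 107365.08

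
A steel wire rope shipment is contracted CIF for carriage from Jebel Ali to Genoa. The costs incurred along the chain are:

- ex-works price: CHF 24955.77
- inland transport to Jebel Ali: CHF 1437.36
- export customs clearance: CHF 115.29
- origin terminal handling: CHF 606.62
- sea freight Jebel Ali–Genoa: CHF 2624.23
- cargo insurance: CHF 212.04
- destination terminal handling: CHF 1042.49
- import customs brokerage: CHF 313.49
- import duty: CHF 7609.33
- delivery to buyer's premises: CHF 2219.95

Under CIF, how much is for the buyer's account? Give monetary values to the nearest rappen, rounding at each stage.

Buyer's account: CHF 11185.26

CIF: the seller pays costs through ocean freight and marine insurance to the destination port.
Seller's account: goods 24955.77 + inland to port 1437.36 + export clearance 115.29 + origin terminal 606.62 + freight 2624.23 + insurance 212.04 = 29951.31
Buyer's account: destination terminal 1042.49 + brokerage 313.49 + duty 7609.33 + delivery 2219.95 = 11185.26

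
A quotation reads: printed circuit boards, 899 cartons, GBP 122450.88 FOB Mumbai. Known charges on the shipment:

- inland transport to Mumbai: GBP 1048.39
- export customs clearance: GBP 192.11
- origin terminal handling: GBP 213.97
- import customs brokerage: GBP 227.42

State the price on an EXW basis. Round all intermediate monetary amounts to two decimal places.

EXW price: GBP 120996.41

Not relevant to the conversion: brokerage — on the buyer under both terms; not part of either seller's price.
From FOB to EXW, the seller no longer bears: inland to port, export clearance, origin terminal.
EXW price = 122450.88 − 1048.39 − 192.11 − 213.97 = 120996.41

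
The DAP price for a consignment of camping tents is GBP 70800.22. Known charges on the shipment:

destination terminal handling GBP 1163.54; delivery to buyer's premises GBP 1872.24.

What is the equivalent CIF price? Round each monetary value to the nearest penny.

CIF price: GBP 67764.44

From DAP to CIF, the seller no longer bears: destination terminal, delivery.
CIF price = 70800.22 − 1163.54 − 1872.24 = 67764.44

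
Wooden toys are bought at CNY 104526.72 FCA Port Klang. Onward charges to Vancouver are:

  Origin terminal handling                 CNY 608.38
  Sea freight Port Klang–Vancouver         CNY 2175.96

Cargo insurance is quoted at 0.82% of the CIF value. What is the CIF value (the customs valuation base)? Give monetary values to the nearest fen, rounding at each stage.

CIF value: CNY 108198.29

Let C be the CIF value. C = FCA price + pre-shipment costs + freight + 0.82% × C
C − 0.82% × C = 104526.72 + 608.38 + 2175.96
0.9918 × C = 107311.06
C = 107311.06 / 0.9918 = 108198.29
Insurance premium = 0.82% × 108198.29 = 887.23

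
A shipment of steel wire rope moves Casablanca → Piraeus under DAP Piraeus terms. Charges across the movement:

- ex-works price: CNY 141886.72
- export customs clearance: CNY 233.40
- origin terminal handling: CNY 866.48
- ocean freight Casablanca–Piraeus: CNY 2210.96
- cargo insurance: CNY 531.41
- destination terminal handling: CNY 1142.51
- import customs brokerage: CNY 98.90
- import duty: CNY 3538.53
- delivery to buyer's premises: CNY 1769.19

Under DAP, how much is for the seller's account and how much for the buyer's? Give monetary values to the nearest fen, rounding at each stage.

Seller: CNY 148640.67; buyer: CNY 3637.43

DAP: the seller bears all costs to the named destination except import duty and clearance.
Seller's account: goods 141886.72 + export clearance 233.40 + origin terminal 866.48 + freight 2210.96 + insurance 531.41 + destination terminal 1142.51 + delivery 1769.19 = 148640.67
Buyer's account: brokerage 98.90 + duty 3538.53 = 3637.43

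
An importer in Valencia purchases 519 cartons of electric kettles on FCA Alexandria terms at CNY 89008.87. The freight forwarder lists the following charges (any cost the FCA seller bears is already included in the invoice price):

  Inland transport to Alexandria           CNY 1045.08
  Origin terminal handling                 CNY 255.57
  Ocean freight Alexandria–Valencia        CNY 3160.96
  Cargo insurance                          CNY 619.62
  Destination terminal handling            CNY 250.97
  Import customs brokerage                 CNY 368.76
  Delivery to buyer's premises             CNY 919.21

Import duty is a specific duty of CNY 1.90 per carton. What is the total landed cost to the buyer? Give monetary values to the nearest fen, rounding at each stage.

Total landed cost: CNY 95570.06

FCA: the seller delivers export-cleared goods to the carrier; the buyer bears costs from that point.
Already in the invoice (seller's account under FCA): inland to port — exclude.
CIF value = FCA price + origin terminal + freight + insurance = 89008.87 + 255.57 + 3160.96 + 619.62 = 93045.02
Import duty = 519 × 1.90 = 986.10
Buyer bears: origin terminal 255.57 + freight 3160.96 + insurance 619.62 + destination terminal 250.97 + brokerage 368.76 + delivery 919.21 + duty 986.10 = 6561.19
Landed cost = invoice 89008.87 + 6561.19 = 95570.06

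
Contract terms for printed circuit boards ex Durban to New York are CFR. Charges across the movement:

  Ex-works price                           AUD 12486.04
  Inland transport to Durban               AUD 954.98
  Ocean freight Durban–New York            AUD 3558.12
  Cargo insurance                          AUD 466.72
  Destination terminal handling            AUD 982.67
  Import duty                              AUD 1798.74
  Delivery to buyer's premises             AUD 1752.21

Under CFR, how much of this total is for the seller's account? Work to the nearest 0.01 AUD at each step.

Seller's account: AUD 16999.14

CFR: the seller pays costs through ocean freight to the destination port, but not insurance.
Seller's account: goods 12486.04 + inland to port 954.98 + freight 3558.12 = 16999.14
Buyer's account: insurance 466.72 + destination terminal 982.67 + duty 1798.74 + delivery 1752.21 = 5000.34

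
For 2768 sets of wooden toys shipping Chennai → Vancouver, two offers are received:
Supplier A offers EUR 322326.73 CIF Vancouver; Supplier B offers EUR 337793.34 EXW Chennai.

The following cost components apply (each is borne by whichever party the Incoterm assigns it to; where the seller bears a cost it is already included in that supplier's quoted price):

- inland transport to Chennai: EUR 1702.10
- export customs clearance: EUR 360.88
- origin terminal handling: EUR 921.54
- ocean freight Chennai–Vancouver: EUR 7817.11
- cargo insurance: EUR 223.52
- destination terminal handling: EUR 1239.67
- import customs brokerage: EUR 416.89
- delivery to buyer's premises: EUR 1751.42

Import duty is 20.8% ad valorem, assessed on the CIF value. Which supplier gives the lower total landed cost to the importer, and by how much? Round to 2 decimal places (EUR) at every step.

Supplier A is cheaper by EUR 32002.05

Supplier A (CIF):
The CIF price already equals the CIF value: 322326.73
Import duty = 322326.73 × 20.8% = 67043.96
Buyer bears (A): 1239.67 + 416.89 + 1751.42 = 3407.98
Landed cost (A) = invoice 322326.73 + 3407.98 + duty 67043.96 = 392778.67
Supplier B (EXW):
CIF value = EXW price + inland to port + export clearance + origin terminal + freight + insurance = 337793.34 + 1702.10 + 360.88 + 921.54 + 7817.11 + 223.52 = 348818.49
Import duty = 348818.49 × 20.8% = 72554.25
Buyer bears (B): 1702.10 + 360.88 + 921.54 + 7817.11 + 223.52 + 1239.67 + 416.89 + 1751.42 = 14433.13
Landed cost (B) = invoice 337793.34 + 14433.13 + duty 72554.25 = 424780.72
Difference = |392778.67 − 424780.72| = 32002.05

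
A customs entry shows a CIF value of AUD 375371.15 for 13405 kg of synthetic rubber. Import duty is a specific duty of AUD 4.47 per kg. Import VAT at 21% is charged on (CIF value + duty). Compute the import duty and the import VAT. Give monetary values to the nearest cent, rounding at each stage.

Import duty = 13405 × 4.47 = 59920.35
VAT base = CIF + duty = 375371.15 + 59920.35 = 435291.50
Import VAT = 435291.50 × 21% = 91411.22

Import duty: AUD 59920.35; import VAT: AUD 91411.22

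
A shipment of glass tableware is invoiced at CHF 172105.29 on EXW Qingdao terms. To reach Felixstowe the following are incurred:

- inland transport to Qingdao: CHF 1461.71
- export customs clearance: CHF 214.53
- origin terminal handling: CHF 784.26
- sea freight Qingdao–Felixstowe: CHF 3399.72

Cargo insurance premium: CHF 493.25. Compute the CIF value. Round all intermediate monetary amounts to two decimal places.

CIF = EXW price + pre-shipment costs + freight + insurance
CIF = 172105.29 + 1461.71 + 214.53 + 784.26 + 3399.72 + 493.25 = 178458.76

CIF value: CHF 178458.76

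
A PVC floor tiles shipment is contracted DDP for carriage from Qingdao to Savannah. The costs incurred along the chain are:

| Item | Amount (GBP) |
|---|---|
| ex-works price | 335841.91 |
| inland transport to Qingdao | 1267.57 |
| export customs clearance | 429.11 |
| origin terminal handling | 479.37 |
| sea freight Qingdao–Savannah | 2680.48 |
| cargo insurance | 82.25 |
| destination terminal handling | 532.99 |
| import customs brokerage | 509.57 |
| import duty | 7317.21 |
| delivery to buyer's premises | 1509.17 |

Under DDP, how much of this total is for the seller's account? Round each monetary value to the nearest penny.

DDP: the seller bears all costs including import duty.
Seller's account: goods 335841.91 + inland to port 1267.57 + export clearance 429.11 + origin terminal 479.37 + freight 2680.48 + insurance 82.25 + destination terminal 532.99 + brokerage 509.57 + duty 7317.21 + delivery 1509.17 = 350649.63
Buyer's account: 0.00

Seller's account: GBP 350649.63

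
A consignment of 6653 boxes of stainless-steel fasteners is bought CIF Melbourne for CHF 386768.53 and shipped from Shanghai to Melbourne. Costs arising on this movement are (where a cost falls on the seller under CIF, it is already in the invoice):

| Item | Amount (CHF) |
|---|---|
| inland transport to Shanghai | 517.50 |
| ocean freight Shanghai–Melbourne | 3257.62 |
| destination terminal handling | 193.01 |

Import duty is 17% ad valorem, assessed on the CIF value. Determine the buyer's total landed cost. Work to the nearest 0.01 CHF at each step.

CIF: the seller pays costs through ocean freight and marine insurance to the destination port.
Already in the invoice (seller's account under CIF): inland to port, freight — exclude.
The CIF price already equals the CIF value: 386768.53
Import duty = 386768.53 × 17% = 65750.65
Buyer bears: destination terminal 193.01 + duty 65750.65 = 65943.66
Landed cost = invoice 386768.53 + 65943.66 = 452712.19

Total landed cost: CHF 452712.19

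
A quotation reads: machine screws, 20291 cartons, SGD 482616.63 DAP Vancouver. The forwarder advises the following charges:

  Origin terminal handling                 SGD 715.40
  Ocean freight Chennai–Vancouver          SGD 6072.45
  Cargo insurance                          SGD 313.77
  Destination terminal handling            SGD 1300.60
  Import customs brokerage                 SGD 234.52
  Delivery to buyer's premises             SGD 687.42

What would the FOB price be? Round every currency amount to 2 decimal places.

FOB price: SGD 474242.39

Not relevant to the conversion: origin terminal — on the seller under both DAP and FOB; already in the DAP price and stays in the FOB price. brokerage — on the buyer under both terms; not part of either seller's price.
From DAP to FOB, the seller no longer bears: freight, insurance, destination terminal, delivery.
FOB price = 482616.63 − 6072.45 − 313.77 − 1300.60 − 687.42 = 474242.39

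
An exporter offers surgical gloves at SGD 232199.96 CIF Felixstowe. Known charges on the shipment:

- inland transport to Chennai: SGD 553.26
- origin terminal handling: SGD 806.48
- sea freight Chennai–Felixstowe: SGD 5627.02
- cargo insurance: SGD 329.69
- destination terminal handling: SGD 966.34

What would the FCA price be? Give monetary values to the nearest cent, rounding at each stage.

FCA price: SGD 225436.77

Not relevant to the conversion: inland to port — on the seller under both CIF and FCA; already in the CIF price and stays in the FCA price. destination terminal — on the buyer under both terms; not part of either seller's price.
From CIF to FCA, the seller no longer bears: origin terminal, freight, insurance.
FCA price = 232199.96 − 806.48 − 5627.02 − 329.69 = 225436.77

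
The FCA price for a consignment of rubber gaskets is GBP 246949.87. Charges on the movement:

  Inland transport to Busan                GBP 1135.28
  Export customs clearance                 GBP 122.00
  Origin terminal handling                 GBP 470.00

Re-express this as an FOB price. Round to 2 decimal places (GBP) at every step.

FOB price: GBP 247419.87

Not relevant to the conversion: inland to port, export clearance — on the seller under both FCA and FOB; already in the FCA price and stays in the FOB price.
From FCA to FOB, the seller additionally bears: origin terminal.
FOB price = 246949.87 + 470.00 = 247419.87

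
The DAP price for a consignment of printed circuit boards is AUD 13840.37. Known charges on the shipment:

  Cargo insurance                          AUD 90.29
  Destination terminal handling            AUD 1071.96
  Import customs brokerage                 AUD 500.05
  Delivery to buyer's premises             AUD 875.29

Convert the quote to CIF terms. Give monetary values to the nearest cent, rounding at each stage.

CIF price: AUD 11893.12

Not relevant to the conversion: insurance — on the seller under both DAP and CIF; already in the DAP price and stays in the CIF price. brokerage — on the buyer under both terms; not part of either seller's price.
From DAP to CIF, the seller no longer bears: destination terminal, delivery.
CIF price = 13840.37 − 1071.96 − 875.29 = 11893.12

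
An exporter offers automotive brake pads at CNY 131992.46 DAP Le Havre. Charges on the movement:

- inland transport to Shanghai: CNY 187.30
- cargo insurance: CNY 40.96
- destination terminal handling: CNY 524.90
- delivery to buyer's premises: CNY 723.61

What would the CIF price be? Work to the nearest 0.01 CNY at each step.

CIF price: CNY 130743.95

Not relevant to the conversion: insurance, inland to port — on the seller under both DAP and CIF; already in the DAP price and stays in the CIF price.
From DAP to CIF, the seller no longer bears: destination terminal, delivery.
CIF price = 131992.46 − 524.90 − 723.61 = 130743.95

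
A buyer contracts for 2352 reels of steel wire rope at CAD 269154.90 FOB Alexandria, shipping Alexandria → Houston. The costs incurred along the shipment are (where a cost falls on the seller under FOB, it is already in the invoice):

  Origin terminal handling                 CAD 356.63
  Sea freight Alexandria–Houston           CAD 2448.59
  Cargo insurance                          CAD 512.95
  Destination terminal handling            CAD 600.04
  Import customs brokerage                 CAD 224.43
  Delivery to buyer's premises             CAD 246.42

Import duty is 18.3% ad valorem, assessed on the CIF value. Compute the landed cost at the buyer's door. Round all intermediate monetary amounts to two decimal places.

Total landed cost: CAD 322984.64

FOB: the seller bears costs until goods are on board at the origin port; the buyer bears freight, insurance and all costs thereafter.
Already in the invoice (seller's account under FOB): origin terminal — exclude.
CIF value = FOB price + freight + insurance = 269154.90 + 2448.59 + 512.95 = 272116.44
Import duty = 272116.44 × 18.3% = 49797.31
Buyer bears: freight 2448.59 + insurance 512.95 + destination terminal 600.04 + brokerage 224.43 + delivery 246.42 + duty 49797.31 = 53829.74
Landed cost = invoice 269154.90 + 53829.74 = 322984.64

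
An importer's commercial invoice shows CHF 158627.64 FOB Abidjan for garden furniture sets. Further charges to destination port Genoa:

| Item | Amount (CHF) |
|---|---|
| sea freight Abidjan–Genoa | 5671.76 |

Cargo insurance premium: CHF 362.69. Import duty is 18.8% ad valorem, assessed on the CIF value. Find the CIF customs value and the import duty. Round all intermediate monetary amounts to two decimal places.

CIF = FOB price + freight + insurance
CIF = 158627.64 + 5671.76 + 362.69 = 164662.09
Import duty = 164662.09 × 18.8% = 30956.47

CIF value: CHF 164662.09; import duty: CHF 30956.47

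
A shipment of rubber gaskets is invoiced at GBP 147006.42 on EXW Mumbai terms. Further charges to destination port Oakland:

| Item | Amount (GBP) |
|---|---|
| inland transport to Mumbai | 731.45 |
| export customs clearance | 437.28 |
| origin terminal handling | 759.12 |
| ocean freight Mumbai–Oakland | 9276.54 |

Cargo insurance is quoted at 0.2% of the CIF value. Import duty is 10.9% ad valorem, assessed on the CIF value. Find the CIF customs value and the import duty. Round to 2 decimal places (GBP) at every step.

Let C be the CIF value. C = EXW price + pre-shipment costs + freight + 0.2% × C
C − 0.2% × C = 147006.42 + 731.45 + 437.28 + 759.12 + 9276.54
0.998 × C = 158210.81
C = 158210.81 / 0.998 = 158527.87
Insurance premium = 0.2% × 158527.87 = 317.06
Import duty = 158527.87 × 10.9% = 17279.54

CIF value: GBP 158527.87; import duty: GBP 17279.54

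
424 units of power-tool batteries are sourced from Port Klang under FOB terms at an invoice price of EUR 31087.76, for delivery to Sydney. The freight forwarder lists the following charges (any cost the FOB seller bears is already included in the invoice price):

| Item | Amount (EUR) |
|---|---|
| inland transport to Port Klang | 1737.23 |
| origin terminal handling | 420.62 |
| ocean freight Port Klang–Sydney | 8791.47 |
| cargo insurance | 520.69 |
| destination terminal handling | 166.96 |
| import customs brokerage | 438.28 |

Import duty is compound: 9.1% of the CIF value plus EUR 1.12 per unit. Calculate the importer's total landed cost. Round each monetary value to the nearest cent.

FOB: the seller bears costs until goods are on board at the origin port; the buyer bears freight, insurance and all costs thereafter.
Already in the invoice (seller's account under FOB): inland to port, origin terminal — exclude.
CIF value = FOB price + freight + insurance = 31087.76 + 8791.47 + 520.69 = 40399.92
Ad valorem component: 40399.92 × 9.1% = 3676.39
Specific component: 424 × 1.12 = 474.88
Import duty = 3676.39 + 474.88 = 4151.27
Buyer bears: freight 8791.47 + insurance 520.69 + destination terminal 166.96 + brokerage 438.28 + duty 4151.27 = 14068.67
Landed cost = invoice 31087.76 + 14068.67 = 45156.43

Total landed cost: EUR 45156.43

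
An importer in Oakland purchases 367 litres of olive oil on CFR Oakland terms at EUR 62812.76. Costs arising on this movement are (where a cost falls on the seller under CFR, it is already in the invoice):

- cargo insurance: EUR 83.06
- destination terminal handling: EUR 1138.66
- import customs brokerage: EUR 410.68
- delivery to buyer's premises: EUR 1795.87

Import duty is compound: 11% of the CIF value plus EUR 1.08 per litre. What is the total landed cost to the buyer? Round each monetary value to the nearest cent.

CFR: the seller pays costs through ocean freight to the destination port, but not insurance.
CIF value = CFR price + insurance = 62812.76 + 83.06 = 62895.82
Ad valorem component: 62895.82 × 11% = 6918.54
Specific component: 367 × 1.08 = 396.36
Import duty = 6918.54 + 396.36 = 7314.90
Buyer bears: insurance 83.06 + destination terminal 1138.66 + brokerage 410.68 + delivery 1795.87 + duty 7314.90 = 10743.17
Landed cost = invoice 62812.76 + 10743.17 = 73555.93

Total landed cost: EUR 73555.93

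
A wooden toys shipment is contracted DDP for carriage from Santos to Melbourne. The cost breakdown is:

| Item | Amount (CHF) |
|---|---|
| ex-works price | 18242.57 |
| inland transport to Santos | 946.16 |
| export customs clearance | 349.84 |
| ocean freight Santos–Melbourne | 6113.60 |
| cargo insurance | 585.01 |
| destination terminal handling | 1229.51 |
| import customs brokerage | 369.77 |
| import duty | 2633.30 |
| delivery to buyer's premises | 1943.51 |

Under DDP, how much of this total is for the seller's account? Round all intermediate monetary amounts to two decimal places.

Seller's account: CHF 32413.27

DDP: the seller bears all costs including import duty.
Seller's account: goods 18242.57 + inland to port 946.16 + export clearance 349.84 + freight 6113.60 + insurance 585.01 + destination terminal 1229.51 + brokerage 369.77 + duty 2633.30 + delivery 1943.51 = 32413.27
Buyer's account: 0.00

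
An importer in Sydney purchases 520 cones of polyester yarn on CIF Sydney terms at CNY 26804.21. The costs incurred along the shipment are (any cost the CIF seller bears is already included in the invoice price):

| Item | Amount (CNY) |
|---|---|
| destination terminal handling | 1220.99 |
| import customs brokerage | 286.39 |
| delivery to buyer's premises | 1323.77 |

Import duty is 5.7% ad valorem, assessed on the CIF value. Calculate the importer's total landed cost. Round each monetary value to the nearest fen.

Total landed cost: CNY 31163.20

CIF: the seller pays costs through ocean freight and marine insurance to the destination port.
The CIF price already equals the CIF value: 26804.21
Import duty = 26804.21 × 5.7% = 1527.84
Buyer bears: destination terminal 1220.99 + brokerage 286.39 + delivery 1323.77 + duty 1527.84 = 4358.99
Landed cost = invoice 26804.21 + 4358.99 = 31163.20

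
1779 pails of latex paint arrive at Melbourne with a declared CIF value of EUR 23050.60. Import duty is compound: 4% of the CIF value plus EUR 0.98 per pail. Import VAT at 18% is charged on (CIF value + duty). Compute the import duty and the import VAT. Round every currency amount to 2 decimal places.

Import duty: EUR 2665.44; import VAT: EUR 4628.89

Ad valorem component: 23050.60 × 4% = 922.02
Specific component: 1779 × 0.98 = 1743.42
Import duty = 922.02 + 1743.42 = 2665.44
VAT base = CIF + duty = 23050.60 + 2665.44 = 25716.04
Import VAT = 25716.04 × 18% = 4628.89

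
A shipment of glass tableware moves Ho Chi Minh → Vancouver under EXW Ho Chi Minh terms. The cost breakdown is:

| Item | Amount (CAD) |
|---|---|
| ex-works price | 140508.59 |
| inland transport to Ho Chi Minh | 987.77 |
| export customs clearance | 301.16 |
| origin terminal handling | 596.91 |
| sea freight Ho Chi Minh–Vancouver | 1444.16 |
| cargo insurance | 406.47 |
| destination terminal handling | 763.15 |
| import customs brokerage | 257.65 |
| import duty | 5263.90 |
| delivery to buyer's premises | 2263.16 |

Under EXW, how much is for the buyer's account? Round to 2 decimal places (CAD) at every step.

EXW: the seller makes goods available at their premises; the buyer bears all onward costs.
Seller's account: goods 140508.59 = 140508.59
Buyer's account: inland to port 987.77 + export clearance 301.16 + origin terminal 596.91 + freight 1444.16 + insurance 406.47 + destination terminal 763.15 + brokerage 257.65 + duty 5263.90 + delivery 2263.16 = 12284.33

Buyer's account: CAD 12284.33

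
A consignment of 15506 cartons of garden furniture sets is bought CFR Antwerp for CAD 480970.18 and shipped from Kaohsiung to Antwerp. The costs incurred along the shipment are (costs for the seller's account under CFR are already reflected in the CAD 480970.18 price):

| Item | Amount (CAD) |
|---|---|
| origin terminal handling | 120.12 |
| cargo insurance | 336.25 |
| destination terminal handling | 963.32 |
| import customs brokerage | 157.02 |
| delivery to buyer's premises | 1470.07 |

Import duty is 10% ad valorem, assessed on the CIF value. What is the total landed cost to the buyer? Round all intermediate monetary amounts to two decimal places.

CFR: the seller pays costs through ocean freight to the destination port, but not insurance.
Already in the invoice (seller's account under CFR): origin terminal — exclude.
CIF value = CFR price + insurance = 480970.18 + 336.25 = 481306.43
Import duty = 481306.43 × 10% = 48130.64
Buyer bears: insurance 336.25 + destination terminal 963.32 + brokerage 157.02 + delivery 1470.07 + duty 48130.64 = 51057.30
Landed cost = invoice 480970.18 + 51057.30 = 532027.48

Total landed cost: CAD 532027.48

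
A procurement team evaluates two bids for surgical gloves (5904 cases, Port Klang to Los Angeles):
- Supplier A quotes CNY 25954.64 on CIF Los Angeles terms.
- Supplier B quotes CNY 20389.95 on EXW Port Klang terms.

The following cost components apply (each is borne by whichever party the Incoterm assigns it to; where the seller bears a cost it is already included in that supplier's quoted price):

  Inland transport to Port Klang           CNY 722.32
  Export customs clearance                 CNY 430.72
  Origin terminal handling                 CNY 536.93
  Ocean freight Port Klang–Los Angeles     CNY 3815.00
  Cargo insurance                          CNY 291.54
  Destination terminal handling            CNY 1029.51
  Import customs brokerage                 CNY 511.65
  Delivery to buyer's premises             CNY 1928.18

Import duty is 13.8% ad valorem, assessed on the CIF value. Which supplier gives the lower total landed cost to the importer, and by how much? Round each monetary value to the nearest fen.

Supplier A (CIF):
The CIF price already equals the CIF value: 25954.64
Import duty = 25954.64 × 13.8% = 3581.74
Buyer bears (A): 1029.51 + 511.65 + 1928.18 = 3469.34
Landed cost (A) = invoice 25954.64 + 3469.34 + duty 3581.74 = 33005.72
Supplier B (EXW):
CIF value = EXW price + inland to port + export clearance + origin terminal + freight + insurance = 20389.95 + 722.32 + 430.72 + 536.93 + 3815.00 + 291.54 = 26186.46
Import duty = 26186.46 × 13.8% = 3613.73
Buyer bears (B): 722.32 + 430.72 + 536.93 + 3815.00 + 291.54 + 1029.51 + 511.65 + 1928.18 = 9265.85
Landed cost (B) = invoice 20389.95 + 9265.85 + duty 3613.73 = 33269.53
Difference = |33005.72 − 33269.53| = 263.81

Supplier A is cheaper by CNY 263.81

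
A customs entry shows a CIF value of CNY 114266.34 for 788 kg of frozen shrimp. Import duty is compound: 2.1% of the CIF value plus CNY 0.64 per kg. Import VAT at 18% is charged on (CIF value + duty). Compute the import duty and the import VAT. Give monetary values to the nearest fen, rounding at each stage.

Import duty: CNY 2903.91; import VAT: CNY 21090.65

Ad valorem component: 114266.34 × 2.1% = 2399.59
Specific component: 788 × 0.64 = 504.32
Import duty = 2399.59 + 504.32 = 2903.91
VAT base = CIF + duty = 114266.34 + 2903.91 = 117170.25
Import VAT = 117170.25 × 18% = 21090.65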